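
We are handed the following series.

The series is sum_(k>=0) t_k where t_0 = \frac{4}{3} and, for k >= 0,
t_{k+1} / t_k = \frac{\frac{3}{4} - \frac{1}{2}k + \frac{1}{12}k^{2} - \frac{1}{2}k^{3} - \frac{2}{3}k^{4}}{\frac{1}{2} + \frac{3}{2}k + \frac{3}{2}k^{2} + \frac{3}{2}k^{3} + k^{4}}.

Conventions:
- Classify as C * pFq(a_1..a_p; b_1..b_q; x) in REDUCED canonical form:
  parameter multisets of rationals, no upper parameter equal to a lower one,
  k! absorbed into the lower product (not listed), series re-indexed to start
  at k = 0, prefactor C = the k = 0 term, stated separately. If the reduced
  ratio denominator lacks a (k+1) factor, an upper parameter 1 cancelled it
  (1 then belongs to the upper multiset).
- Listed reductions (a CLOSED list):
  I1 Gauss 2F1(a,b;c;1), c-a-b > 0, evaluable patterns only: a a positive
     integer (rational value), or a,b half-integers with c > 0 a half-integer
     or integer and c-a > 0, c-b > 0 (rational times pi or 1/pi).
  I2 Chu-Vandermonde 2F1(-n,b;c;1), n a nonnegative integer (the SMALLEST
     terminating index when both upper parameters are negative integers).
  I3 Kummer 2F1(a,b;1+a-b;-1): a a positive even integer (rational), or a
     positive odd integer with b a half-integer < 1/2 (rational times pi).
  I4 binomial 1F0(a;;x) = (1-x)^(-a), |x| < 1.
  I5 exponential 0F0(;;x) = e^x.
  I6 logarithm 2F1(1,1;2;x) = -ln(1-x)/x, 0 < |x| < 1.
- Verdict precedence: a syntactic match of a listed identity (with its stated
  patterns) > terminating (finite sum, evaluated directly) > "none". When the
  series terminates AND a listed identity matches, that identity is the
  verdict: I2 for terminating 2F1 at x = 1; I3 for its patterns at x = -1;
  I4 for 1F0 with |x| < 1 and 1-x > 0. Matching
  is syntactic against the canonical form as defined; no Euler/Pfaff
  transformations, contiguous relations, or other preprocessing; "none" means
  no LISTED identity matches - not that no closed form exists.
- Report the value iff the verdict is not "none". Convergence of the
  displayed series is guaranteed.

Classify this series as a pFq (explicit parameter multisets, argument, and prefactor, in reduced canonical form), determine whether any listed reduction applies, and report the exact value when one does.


Key step: from the first term \frac{4}{3}: roots of the ratio polynomials (prefactor 4/3) are the negated parameters.
Adjacent-term ratio: r(k) = -\frac{2}{3} * (k-\frac{3}{4}) (k+\frac{3}{2}) / [(k+\frac{1}{2}) (k+1)] - poly over poly, x = -\frac{2}{3} from leading terms; C = \frac{4}{3} at k = 0.

Reduced: x = -\frac{2}{3}, 2F1, upper = {-\frac{3}{4}, \frac{3}{2}}, lower = {\frac{1}{2}}, C = \frac{4}{3}. Verdict: none - this 2F1 at x = -\frac{2}{3} matches no listed pattern, and upper {-\frac{3}{4}, \frac{3}{2}} holds no stopper.


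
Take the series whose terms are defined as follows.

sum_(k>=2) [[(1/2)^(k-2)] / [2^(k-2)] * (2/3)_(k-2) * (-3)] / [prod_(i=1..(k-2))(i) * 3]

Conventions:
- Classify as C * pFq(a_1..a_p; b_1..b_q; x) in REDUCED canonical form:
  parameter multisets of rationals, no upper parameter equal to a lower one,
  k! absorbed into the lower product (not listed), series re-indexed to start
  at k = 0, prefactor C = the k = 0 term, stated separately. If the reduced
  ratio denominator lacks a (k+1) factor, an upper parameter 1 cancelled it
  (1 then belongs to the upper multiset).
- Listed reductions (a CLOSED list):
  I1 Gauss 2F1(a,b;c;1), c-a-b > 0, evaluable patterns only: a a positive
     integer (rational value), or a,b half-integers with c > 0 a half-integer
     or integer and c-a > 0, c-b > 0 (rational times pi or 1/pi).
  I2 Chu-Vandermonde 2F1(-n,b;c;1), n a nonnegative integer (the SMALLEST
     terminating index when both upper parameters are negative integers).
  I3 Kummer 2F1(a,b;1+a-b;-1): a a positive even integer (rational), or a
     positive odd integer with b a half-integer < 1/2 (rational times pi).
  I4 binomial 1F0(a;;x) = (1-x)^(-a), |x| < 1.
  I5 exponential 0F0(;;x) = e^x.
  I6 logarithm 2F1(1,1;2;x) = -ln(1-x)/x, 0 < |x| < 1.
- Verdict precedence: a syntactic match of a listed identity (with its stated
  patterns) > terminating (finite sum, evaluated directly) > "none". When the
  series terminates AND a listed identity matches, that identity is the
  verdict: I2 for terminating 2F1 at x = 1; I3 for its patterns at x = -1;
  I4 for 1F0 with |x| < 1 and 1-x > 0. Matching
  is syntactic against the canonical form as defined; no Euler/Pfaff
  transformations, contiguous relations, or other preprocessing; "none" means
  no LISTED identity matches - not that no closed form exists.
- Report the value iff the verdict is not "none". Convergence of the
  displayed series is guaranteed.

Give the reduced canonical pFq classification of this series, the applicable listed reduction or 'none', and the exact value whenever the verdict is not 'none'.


Prefactor -1, argument 1/4: 1F0 with upper {2/3} over lower {-}. Verdict: this is the binomial series (I4) (the 1F0 binomial series: exponent -2/3, x = 1/4). Exact value: (-1) * (3/4)^(-2/3).

First insight: with t_0 = -1, the product of the first k integers (C = -1, x = 1/4) is k!.
Adjacent-term ratio: r(k) = (1/4) * (k+2/3) / [(k+1)] - rational in k, leading ratio (1/4); with t_0 = -1, classification follows.


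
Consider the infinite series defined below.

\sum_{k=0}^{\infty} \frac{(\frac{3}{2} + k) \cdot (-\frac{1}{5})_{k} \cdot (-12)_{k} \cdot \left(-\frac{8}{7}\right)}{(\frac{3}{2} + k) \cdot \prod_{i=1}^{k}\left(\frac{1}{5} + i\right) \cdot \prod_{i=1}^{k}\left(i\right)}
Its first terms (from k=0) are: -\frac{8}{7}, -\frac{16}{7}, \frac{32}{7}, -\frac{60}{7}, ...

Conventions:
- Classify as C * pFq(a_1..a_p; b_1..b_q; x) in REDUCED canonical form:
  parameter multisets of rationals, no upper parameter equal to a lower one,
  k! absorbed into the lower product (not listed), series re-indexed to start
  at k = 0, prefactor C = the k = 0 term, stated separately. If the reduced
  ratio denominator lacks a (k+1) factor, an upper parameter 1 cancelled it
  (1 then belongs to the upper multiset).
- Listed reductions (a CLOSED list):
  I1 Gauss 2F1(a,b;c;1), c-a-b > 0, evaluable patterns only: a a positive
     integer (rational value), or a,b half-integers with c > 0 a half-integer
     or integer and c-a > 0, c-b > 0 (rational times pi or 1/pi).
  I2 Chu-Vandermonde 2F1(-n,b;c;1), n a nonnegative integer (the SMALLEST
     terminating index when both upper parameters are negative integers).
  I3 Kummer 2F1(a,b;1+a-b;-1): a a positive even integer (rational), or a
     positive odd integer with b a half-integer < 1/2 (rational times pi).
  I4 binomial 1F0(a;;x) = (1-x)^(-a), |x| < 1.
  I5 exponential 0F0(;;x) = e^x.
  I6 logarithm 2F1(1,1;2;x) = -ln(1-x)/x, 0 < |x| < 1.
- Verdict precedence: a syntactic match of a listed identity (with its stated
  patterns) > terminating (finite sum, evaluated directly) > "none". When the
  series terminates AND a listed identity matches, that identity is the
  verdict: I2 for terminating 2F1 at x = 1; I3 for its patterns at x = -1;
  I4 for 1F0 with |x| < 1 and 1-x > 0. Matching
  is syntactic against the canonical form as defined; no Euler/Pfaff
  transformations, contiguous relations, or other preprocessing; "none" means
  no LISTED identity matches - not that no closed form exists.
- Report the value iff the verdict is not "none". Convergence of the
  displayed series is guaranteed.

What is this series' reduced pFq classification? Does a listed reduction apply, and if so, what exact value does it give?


Structural cue: with t_0 = -\frac{8}{7}, the product of the first k integers (C = -8/7) is k!.
Adjacent-term ratio: r(k) = 1 * (k-12) (k-\frac{1}{5}) / [(k+\frac{6}{5}) (k+1)] ; factor over Q: parameters, x = 1, and C = -\frac{8}{7}.

Classification (C = -\frac{8}{7}): 2F1 with upper {-12, -\frac{1}{5}}, lower {\frac{6}{5}}, argument x = 1. Verdict: the Chu-Vandermonde identity I2 applies (terminating 2F1 at x = 1 with n = 12, b = -1/5, c = \frac{6}{5}). Its exact value is -\frac{792984}{402661}.


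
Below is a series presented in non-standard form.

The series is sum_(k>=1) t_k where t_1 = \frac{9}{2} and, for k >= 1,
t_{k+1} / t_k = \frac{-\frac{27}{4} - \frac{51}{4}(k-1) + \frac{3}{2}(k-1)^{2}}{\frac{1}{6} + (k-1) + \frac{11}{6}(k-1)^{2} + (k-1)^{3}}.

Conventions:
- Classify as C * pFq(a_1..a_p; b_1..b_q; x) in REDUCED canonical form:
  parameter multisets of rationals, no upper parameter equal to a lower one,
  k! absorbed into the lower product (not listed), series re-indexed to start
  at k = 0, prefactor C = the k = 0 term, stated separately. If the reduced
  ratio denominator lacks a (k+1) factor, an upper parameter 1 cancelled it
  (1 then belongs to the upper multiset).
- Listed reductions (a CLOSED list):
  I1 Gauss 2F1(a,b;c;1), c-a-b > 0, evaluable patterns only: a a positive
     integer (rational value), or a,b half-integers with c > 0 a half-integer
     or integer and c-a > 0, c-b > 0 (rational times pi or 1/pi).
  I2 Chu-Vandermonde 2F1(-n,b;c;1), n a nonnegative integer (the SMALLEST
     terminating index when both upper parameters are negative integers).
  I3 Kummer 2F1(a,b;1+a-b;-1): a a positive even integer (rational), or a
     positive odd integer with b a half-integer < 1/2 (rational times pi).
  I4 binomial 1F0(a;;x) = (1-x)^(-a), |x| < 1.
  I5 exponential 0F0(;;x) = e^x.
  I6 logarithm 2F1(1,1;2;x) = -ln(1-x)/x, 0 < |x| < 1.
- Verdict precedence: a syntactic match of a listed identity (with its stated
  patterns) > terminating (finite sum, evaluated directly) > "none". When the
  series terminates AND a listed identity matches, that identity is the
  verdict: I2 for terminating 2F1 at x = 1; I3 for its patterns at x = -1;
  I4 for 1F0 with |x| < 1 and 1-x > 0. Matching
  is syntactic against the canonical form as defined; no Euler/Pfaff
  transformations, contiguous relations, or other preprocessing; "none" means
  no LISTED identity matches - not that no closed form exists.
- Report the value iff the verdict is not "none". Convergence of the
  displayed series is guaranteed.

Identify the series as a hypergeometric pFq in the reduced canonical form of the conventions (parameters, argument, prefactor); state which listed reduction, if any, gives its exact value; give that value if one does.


Prefactor \frac{9}{2}, argument \frac{3}{2}: 1F1 with upper {-9} over lower {\frac{1}{3}}. Verdict: terminating - the sum ends at index 9 because -9 is a negative integer; exact evaluation follows. Sum: \frac{183335039973}{47939584000}.

First insight: from the first term \frac{9}{2}: roots of the ratio polynomials (C = 9/2) are the negated parameters.
Ratio: r(k) = \frac{3}{2} * (k-9) / [(k+\frac{1}{3}) (k+1)] ; factor over Q: parameters, x = \frac{3}{2}, and C = \frac{9}{2}.


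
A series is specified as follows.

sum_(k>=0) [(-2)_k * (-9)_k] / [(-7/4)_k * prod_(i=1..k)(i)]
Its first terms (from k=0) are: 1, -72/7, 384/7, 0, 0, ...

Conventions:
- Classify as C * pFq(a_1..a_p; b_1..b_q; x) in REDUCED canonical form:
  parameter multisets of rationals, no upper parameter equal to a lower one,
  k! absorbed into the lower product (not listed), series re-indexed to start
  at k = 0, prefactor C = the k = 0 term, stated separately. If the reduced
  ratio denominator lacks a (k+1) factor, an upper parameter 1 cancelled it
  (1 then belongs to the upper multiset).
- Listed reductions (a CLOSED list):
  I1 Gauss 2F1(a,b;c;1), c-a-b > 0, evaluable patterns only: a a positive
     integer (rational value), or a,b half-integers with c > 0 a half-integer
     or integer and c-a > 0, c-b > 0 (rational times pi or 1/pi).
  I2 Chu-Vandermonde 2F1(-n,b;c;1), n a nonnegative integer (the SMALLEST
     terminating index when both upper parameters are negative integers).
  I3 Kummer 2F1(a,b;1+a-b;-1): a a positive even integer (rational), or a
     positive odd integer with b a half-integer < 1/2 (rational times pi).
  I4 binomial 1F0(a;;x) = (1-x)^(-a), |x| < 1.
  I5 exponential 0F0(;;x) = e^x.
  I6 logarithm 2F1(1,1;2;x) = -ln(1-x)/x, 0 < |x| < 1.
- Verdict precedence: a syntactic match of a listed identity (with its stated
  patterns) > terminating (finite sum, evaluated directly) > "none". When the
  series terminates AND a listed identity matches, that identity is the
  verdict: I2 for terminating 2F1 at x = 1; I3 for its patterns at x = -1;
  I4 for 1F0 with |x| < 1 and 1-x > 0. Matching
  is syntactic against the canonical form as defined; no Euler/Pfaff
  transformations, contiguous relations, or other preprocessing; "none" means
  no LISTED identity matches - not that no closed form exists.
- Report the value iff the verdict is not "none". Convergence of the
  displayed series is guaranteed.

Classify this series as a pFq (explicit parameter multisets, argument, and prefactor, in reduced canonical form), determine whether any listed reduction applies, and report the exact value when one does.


The series (x = 1) is 2F1: upper {-9, -2}, lower {-7/4}, prefactor 1. Verdict at x = 1: Vandermonde's identity (I2) matches (terminating 2F1 at x = 1 with n = 2, b = -9, c = -7/4). Its exact value is 319/7.

Key observation: t_0 being 1, the product of the first k integers (C = 1) is k!.
Ratio: r(k) = 1 * (k-9) (k-2) / [(k-7/4) (k+1)] - rational; roots negated = parameters, x = 1, C = 1.


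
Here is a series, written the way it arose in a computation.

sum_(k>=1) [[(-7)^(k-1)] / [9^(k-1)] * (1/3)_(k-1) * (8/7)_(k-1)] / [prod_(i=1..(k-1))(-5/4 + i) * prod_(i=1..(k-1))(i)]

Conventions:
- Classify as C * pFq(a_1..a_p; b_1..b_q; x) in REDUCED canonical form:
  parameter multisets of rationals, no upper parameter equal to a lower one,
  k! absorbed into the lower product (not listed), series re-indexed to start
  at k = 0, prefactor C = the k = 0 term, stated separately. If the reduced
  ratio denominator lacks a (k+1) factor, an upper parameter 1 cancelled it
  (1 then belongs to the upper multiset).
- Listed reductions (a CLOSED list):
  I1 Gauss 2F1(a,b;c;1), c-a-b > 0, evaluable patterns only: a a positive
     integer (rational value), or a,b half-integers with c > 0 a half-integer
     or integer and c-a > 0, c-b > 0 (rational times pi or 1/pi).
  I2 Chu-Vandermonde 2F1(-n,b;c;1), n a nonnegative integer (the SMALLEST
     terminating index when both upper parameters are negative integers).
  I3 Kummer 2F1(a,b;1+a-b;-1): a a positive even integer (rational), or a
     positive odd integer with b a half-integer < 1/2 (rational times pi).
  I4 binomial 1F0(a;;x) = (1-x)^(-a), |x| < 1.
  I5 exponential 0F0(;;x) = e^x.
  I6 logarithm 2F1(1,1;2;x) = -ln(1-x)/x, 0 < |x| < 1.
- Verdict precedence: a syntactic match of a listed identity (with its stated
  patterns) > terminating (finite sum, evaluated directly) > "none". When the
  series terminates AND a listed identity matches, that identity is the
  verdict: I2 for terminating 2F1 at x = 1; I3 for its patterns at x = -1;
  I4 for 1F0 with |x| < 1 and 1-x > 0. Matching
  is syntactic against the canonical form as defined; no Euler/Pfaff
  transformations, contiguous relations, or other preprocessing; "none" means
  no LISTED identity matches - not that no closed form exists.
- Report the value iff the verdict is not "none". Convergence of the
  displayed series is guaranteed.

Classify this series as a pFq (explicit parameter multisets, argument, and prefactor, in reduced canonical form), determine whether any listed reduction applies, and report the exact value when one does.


Reduced: x = -7/9, 2F1, upper = {1/3, 8/7}, lower = {-1/4}, C = 1. Verdict: none here - no I1-I6 shape fits x = -7/9 with lower {-1/4}.

The tell: with t_0 = 1, the product of the first k integers (prefactor 1) is k!.
Step ratio: r(k) = (-7/9) * (k+1/3) (k+8/7) / [(k-1/4) (k+1)] - rational; roots negated = parameters, x = (-7/9), C = 1.


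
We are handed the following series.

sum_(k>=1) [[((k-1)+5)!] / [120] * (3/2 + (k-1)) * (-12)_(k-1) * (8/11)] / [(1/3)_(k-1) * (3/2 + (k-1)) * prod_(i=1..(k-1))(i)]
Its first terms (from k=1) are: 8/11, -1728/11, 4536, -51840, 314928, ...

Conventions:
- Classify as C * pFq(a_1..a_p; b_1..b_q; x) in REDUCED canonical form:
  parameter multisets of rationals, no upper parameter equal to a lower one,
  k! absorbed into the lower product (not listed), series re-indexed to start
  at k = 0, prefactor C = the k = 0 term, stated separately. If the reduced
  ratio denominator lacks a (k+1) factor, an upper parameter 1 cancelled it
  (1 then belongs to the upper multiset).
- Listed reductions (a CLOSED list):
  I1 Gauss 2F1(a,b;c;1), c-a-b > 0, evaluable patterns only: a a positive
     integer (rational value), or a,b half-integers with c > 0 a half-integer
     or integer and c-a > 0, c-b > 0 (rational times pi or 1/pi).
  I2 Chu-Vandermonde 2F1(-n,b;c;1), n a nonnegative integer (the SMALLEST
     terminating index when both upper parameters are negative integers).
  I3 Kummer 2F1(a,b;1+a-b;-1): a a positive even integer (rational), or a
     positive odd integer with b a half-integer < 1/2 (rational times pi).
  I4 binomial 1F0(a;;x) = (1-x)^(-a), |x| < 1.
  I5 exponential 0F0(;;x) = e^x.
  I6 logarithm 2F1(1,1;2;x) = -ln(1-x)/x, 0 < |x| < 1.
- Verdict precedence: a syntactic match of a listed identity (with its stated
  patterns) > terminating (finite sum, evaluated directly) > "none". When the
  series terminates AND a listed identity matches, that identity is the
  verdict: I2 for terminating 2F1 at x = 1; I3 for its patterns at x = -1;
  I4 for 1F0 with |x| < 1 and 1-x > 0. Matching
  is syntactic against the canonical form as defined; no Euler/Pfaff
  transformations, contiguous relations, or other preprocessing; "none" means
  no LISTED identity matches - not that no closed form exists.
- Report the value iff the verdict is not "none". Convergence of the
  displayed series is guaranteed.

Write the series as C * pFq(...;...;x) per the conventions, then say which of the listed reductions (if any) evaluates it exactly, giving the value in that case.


This is 8/11 * 2F1(-12, 6; 1/3; 1) in reduced canonical form. Verdict: the Chu-Vandermonde identity I2 fires (terminating 2F1 at x = 1 with n = 12, b = 6, c = 1/3). Hence: 16/32395.

The tell: t_0 = 8/11 here, and the factor k + 3/2 cancels (top and bottom), leaving prefactor 8/11.
Adjacent-term ratio: r(k) = 1 * (k-12) (k+6) / [(k+1/3) (k+1)] - rational in k. x = 1; t_0 = 8/11; negate the roots.


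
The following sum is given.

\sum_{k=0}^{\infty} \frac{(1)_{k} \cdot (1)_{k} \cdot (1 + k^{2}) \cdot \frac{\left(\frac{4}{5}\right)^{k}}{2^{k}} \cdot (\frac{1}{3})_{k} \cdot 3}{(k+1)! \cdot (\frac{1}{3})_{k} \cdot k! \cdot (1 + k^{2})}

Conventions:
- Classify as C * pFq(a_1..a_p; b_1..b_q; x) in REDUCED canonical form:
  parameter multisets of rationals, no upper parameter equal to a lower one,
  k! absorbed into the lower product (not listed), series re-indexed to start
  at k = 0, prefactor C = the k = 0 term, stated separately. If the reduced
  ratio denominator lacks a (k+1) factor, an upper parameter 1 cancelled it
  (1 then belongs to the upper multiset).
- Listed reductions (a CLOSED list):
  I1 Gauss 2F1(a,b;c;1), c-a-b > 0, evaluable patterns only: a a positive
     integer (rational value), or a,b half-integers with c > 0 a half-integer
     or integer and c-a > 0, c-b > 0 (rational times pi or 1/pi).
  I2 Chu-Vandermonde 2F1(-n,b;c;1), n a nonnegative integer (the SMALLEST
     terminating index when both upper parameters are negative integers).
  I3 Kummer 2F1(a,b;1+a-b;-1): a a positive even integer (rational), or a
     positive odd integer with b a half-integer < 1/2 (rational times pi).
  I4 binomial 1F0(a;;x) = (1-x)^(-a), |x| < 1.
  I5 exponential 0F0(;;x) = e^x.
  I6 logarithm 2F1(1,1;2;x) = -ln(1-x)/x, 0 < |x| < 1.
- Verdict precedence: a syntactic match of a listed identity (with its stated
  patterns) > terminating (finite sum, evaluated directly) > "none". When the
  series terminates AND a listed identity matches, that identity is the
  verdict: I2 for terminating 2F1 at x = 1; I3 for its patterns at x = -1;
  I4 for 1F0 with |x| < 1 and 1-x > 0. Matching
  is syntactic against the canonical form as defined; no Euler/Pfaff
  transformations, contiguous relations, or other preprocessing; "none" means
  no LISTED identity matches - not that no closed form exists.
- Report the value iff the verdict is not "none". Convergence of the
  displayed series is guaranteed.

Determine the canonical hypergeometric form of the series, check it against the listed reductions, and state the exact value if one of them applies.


At argument \frac{2}{5}: a 2F1 with upper {1, 1}, lower {2}, scaled by C = 3. Verdict (x = \frac{2}{5}): the I6 logarithm reduction applies (the logarithm: parameters (1,1;2), x = \frac{2}{5}). Its exact value is \left(-\frac{15}{2}\right) \cdot \ln\left(\frac{3}{5}\right).

Key observation: x = \frac{2}{5} and the two k-th powers (prefactor 3) combine into one argument.
Term ratio: r(k) = \frac{2}{5} * (k+1) (k+1) / [(k+2) (k+1)] - poly over poly, x = \frac{2}{5} from leading terms; C = 3 at k = 0.


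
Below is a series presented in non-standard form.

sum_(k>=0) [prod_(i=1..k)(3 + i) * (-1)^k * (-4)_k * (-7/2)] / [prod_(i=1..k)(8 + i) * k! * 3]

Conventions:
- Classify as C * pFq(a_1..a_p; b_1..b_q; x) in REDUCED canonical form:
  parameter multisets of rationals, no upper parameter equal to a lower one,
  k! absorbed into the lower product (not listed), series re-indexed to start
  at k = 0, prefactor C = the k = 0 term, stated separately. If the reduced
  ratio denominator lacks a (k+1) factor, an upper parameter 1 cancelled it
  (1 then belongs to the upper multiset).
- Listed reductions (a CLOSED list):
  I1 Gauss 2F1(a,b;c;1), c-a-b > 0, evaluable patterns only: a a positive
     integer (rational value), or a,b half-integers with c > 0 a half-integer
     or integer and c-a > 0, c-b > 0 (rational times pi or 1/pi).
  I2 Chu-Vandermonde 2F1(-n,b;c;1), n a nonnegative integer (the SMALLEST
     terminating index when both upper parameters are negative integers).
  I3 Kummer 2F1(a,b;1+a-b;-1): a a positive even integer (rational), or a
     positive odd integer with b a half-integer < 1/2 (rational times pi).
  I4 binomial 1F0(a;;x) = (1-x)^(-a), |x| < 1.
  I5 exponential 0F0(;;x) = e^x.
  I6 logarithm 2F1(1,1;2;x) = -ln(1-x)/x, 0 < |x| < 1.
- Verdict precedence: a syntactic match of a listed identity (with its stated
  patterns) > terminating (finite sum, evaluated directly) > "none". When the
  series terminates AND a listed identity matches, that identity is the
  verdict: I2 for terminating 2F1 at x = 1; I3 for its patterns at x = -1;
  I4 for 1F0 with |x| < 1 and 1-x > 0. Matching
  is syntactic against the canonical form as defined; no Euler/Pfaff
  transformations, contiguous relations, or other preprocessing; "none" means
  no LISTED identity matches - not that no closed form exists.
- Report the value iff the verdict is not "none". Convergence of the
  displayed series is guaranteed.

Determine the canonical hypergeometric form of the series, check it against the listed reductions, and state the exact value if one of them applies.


Classification (C = -7/6): 2F1 with upper {-4, 4}, lower {9}, argument x = -1. Verdict: the Kummer evaluation I3 applies (x = -1; c = 9 equals 1+a-b for upper {-4, 4}: listed pattern). Hence: -49/9.

The tell: with t_0 = -7/6, the lower running product (C = -7/6, x = -1) is a rising factorial.
Consecutive-term ratio: r(k) = (-1) * (k-4) (k+4) / [(k+9) (k+1)] - rational in k. x = (-1); t_0 = -7/6; negate the roots.


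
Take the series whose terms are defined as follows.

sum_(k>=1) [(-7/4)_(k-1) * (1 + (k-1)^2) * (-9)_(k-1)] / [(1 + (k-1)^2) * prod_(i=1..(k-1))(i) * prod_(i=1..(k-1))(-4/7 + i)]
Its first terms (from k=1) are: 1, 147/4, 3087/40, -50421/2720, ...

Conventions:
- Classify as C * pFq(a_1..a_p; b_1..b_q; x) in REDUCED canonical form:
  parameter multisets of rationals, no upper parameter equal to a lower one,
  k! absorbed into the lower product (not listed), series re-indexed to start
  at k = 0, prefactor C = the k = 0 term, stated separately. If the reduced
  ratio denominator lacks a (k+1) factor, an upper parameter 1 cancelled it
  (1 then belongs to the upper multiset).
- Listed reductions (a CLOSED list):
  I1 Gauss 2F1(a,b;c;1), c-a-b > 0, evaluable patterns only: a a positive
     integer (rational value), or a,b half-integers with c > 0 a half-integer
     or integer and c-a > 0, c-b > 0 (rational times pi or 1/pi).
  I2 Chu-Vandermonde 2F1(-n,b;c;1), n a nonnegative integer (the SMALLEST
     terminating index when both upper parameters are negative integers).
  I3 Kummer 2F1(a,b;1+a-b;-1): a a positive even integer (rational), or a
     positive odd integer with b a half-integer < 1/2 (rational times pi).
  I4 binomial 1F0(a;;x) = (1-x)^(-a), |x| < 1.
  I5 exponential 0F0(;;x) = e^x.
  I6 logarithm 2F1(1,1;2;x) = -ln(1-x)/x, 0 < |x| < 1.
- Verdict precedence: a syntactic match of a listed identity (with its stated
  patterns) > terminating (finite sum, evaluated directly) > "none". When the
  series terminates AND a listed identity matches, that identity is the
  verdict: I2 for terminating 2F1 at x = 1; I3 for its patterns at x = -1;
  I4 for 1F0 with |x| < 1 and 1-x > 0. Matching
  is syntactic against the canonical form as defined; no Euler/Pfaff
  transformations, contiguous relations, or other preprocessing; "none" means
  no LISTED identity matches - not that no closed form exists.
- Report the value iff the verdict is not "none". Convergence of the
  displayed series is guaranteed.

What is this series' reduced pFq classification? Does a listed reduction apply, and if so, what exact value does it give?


Key observation: with t_0 = 1, the factor k^2 + 1 cancels (top and bottom), leaving prefactor 1.
Step ratio: r(k) = 1 * (k-9) (k-7/4) / [(k+3/7) (k+1)] ; factor over Q: parameters, x = 1, and C = 1.

Reduced: x = 1, 2F1, upper = {-9, -7/4}, lower = {3/7}, C = 1. Verdict: this is Vandermonde's identity (I2) (terminating 2F1 at x = 1 with n = 9, b = -7/4, c = 3/7). Value: 107400759130243/1043307954176.


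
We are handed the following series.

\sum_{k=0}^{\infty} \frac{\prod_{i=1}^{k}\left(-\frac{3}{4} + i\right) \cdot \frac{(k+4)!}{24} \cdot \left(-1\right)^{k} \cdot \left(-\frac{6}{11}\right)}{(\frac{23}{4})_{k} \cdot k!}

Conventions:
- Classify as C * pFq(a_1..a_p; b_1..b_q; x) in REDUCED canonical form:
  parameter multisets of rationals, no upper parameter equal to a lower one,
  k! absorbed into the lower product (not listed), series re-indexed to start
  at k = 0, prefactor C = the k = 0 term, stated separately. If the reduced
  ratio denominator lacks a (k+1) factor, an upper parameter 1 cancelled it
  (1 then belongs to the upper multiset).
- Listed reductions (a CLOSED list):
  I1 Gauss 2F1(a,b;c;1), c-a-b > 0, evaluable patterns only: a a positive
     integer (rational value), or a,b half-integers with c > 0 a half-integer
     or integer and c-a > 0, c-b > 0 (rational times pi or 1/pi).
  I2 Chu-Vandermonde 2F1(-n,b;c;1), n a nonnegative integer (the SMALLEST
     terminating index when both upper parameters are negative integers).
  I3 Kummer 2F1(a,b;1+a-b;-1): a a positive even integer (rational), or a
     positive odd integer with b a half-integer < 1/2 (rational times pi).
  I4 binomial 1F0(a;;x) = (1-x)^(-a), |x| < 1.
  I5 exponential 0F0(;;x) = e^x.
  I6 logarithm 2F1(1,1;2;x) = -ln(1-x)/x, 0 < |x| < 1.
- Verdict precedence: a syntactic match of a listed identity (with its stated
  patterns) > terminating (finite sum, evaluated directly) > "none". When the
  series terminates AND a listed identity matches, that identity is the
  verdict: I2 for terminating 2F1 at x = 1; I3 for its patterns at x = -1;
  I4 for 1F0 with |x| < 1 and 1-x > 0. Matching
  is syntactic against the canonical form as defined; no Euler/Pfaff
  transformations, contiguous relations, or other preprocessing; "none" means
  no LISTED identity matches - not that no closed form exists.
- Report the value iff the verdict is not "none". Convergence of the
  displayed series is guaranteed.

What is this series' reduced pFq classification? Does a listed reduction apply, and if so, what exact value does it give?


Reduced: x = -1, 2F1, upper = {\frac{1}{4}, 5}, lower = {\frac{23}{4}}, C = -\frac{6}{11}. Verdict: none. A 2F1 with upper {\frac{1}{4}, 5} fits none of I1-I6 at x = -1; the sum runs forever.

The tell: t_0 being -\frac{6}{11}, the running product (C = -6/11) telescopes to a rising factorial.
Step ratio: r(k) = -1 * (k+\frac{1}{4}) (k+5) / [(k+\frac{23}{4}) (k+1)] ; factor over Q: parameters, x = -1, and C = -\frac{6}{11}.


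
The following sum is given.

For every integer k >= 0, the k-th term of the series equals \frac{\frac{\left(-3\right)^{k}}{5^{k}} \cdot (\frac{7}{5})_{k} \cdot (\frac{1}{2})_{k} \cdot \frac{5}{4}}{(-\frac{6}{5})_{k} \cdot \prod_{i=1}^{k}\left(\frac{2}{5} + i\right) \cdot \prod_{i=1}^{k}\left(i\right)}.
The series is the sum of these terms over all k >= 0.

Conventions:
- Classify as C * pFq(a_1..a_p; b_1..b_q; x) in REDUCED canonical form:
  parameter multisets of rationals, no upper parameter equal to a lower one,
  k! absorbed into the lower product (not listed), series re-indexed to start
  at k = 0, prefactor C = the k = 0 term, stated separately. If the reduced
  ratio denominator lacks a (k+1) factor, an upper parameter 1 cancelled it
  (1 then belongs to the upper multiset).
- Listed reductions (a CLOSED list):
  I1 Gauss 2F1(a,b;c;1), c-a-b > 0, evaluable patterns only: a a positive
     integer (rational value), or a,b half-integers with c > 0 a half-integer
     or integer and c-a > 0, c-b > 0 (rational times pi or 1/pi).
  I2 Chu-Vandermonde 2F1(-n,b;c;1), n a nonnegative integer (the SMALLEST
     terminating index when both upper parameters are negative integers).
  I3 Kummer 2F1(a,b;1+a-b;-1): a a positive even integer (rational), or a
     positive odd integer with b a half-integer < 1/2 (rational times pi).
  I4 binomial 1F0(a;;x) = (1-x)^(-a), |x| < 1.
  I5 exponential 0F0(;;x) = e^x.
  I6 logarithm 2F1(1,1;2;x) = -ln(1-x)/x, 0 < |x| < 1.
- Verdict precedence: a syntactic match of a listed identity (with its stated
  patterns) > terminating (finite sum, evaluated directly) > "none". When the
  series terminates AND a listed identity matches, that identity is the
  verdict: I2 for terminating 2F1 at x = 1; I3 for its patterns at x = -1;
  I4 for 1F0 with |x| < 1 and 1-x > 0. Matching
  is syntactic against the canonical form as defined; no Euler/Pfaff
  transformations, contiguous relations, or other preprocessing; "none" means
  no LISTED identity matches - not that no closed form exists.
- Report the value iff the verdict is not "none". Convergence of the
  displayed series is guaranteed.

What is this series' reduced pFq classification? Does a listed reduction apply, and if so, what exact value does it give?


The series (x = -\frac{3}{5}) is 1F1: upper {\frac{1}{2}}, lower {-\frac{6}{5}}, prefactor \frac{5}{4}. Verdict: none. A 1F1 with upper {\frac{1}{2}} fits none of I1-I6 at x = -\frac{3}{5}; the sum runs forever.

The tell: t_0 = \frac{5}{4} here, and the parameter 7/5 appears in both the upper and lower lists and cancels.
Consecutive-term ratio: r(k) = -\frac{3}{5} * (k+\frac{1}{2}) / [(k-\frac{6}{5}) (k+1)] - rational in k. x = -\frac{3}{5}; t_0 = \frac{5}{4}; negate the roots.


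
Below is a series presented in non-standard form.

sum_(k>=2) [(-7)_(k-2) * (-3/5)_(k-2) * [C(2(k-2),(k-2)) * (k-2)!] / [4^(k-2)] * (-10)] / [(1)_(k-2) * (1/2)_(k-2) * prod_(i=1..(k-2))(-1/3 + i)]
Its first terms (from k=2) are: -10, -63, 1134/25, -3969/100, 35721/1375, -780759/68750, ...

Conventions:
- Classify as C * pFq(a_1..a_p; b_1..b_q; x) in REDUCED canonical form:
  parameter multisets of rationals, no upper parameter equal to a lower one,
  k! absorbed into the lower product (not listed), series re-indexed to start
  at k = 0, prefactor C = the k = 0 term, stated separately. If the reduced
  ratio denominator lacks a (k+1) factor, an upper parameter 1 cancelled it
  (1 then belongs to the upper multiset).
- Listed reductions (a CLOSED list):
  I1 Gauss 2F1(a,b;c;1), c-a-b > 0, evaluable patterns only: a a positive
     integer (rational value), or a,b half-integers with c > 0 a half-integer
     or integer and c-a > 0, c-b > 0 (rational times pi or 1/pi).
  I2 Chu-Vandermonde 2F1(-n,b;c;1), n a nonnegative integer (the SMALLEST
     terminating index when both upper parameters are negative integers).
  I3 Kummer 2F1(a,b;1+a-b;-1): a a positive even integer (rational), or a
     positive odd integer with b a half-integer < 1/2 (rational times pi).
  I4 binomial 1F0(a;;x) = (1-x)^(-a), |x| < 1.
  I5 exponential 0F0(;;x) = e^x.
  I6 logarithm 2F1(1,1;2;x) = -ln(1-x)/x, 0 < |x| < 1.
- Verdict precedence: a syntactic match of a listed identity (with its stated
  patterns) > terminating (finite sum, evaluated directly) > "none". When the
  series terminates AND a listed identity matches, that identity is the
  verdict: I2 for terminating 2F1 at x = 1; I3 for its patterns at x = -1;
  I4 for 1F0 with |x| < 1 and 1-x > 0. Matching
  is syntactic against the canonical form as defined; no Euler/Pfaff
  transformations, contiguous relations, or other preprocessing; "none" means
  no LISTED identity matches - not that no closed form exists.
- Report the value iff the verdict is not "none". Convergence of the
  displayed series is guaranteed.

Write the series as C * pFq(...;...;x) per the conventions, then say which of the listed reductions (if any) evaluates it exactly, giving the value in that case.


Canonical form: C = -10 times 2F1 with upper {-7, -3/5}, lower {2/3}, x = 1. Verdict: this is the Chu-Vandermonde identity I2 (terminating 2F1 at x = 1 with n = 7, b = -3/5, c = 2/3). Its exact value is -215309444/4296875.

Key observation: t_0 being -10, the parameter 1/2 appears in both the upper and lower lists and cancels.
Adjacent-term ratio: r(k) = 1 * (k-7) (k-3/5) / [(k+2/3) (k+1)] ; factor over Q: parameters, x = 1, and C = -10.


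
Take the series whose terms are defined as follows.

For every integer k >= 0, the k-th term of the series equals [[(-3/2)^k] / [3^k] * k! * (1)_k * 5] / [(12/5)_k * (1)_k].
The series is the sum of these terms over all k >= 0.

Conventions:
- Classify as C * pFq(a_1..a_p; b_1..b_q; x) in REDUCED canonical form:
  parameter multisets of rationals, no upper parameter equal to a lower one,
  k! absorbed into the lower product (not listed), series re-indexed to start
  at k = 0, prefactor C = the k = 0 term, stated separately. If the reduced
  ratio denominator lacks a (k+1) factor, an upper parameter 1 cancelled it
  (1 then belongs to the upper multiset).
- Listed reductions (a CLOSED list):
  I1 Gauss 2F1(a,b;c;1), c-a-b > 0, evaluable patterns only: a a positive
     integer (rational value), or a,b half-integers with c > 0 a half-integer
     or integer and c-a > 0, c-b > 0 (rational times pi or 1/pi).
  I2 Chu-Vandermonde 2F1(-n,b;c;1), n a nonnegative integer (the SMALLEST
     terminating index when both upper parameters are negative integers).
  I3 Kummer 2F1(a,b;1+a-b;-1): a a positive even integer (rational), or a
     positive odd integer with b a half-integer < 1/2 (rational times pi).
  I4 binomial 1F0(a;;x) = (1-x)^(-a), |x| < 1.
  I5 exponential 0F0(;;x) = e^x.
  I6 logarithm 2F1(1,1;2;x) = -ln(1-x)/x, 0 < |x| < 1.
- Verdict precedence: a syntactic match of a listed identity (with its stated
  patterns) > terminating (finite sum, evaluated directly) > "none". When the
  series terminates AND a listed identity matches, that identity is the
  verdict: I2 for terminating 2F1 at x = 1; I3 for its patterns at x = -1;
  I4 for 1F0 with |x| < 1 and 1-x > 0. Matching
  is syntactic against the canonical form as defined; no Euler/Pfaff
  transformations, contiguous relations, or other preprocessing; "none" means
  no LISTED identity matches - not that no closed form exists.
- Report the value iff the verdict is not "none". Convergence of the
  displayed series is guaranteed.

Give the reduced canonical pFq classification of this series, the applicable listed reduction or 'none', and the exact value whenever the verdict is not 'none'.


The series (x = -1/2) is 2F1: upper {1, 1}, lower {12/5}, prefactor 5. Verdict: none. No listed pattern accepts 2F1(1, 1; 12/5; -1/2).

Key observation: with t_0 = 5, the two k-th powers (C = 5, x = -1/2) combine into one argument.
Adjacent-term ratio: r(k) = (-1/2) * (k+1) (k+1) / [(k+12/5) (k+1)] ; factor over Q: parameters, x = (-1/2), and C = 5.


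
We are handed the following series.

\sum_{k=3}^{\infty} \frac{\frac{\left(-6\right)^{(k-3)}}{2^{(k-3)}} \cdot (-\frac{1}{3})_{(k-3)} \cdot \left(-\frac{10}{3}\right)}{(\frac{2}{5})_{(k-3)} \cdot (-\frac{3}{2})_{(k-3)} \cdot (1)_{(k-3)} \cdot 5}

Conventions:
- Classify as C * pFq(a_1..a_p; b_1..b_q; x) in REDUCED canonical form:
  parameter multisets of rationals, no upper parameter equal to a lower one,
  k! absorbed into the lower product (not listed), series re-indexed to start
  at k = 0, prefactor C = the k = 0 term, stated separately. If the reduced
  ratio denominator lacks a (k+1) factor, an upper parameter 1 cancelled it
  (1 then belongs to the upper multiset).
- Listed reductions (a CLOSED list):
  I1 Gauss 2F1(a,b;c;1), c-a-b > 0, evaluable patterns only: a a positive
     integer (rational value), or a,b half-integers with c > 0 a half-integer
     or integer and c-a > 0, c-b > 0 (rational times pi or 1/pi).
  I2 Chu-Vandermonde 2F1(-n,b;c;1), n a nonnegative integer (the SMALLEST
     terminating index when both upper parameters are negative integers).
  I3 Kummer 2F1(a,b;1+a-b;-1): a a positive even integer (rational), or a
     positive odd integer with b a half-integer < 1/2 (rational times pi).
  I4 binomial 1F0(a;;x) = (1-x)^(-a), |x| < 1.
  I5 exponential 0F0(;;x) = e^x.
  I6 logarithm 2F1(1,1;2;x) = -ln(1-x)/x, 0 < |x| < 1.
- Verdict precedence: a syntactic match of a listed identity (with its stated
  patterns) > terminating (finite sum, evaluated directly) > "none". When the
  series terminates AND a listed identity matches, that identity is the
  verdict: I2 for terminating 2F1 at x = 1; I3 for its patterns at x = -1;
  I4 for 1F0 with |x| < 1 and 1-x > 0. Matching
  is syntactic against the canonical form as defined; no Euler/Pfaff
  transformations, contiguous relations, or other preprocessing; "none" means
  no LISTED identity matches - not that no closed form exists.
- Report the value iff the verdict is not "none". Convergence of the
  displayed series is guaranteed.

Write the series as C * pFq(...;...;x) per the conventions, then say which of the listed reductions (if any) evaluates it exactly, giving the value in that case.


Key observation: t_0 = -\frac{2}{3} here, and the two k-th powers (C = -2/3) combine into one argument.
Consecutive-term ratio: r(k) = -3 * (k-\frac{1}{3}) / [(k-\frac{3}{2}) (k+\frac{2}{5}) (k+1)] - rational; roots negated = parameters, x = -3, C = -\frac{2}{3}.

The series (x = -3) is 1F2: upper {-\frac{1}{3}}, lower {-\frac{3}{2}, \frac{2}{5}}, prefactor -\frac{2}{3}. Verdict: no listed reduction: x = -3 and upper {-\frac{1}{3}} fail every I1-I6 pattern.


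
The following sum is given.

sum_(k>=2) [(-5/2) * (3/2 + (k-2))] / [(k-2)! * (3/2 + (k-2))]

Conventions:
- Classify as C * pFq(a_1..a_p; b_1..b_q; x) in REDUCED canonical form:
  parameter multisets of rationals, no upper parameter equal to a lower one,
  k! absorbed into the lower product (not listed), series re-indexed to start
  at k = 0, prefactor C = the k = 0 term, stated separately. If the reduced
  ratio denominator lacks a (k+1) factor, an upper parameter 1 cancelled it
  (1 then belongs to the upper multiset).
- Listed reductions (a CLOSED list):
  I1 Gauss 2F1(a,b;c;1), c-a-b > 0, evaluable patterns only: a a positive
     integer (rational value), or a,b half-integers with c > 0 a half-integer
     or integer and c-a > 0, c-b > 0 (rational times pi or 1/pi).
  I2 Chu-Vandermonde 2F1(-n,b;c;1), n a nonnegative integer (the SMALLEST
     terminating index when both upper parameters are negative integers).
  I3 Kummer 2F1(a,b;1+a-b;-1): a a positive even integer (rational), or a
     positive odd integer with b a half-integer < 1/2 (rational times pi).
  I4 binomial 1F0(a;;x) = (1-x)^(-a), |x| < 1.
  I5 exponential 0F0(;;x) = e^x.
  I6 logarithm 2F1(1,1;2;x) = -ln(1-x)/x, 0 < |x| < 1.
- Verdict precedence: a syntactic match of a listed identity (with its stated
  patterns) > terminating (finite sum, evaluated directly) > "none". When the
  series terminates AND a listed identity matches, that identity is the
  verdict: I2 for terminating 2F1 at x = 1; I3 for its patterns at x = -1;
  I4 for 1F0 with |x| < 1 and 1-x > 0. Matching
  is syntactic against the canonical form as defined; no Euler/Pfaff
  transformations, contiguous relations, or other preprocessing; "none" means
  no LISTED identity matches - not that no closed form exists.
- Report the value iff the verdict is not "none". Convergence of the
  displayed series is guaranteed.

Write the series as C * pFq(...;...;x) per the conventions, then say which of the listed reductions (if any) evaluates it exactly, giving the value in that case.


x = 1 here; the reduced form reads 0F0, upper {-}, lower {-}, C = -5/2. Verdict at x = 1: exponential (I5) matches (the 0F0 exponential series at x = 1). Hence: (-5/2) * e^(1).

Key step: with t_0 = -5/2, k + 3/2 divides numerator and denominator alike; C = -5/2 after cancelling.
Ratio: r(k) = 1 * 1 / [(k+1)] - poly over poly, x = 1 from leading terms; C = -5/2 at k = 0.
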